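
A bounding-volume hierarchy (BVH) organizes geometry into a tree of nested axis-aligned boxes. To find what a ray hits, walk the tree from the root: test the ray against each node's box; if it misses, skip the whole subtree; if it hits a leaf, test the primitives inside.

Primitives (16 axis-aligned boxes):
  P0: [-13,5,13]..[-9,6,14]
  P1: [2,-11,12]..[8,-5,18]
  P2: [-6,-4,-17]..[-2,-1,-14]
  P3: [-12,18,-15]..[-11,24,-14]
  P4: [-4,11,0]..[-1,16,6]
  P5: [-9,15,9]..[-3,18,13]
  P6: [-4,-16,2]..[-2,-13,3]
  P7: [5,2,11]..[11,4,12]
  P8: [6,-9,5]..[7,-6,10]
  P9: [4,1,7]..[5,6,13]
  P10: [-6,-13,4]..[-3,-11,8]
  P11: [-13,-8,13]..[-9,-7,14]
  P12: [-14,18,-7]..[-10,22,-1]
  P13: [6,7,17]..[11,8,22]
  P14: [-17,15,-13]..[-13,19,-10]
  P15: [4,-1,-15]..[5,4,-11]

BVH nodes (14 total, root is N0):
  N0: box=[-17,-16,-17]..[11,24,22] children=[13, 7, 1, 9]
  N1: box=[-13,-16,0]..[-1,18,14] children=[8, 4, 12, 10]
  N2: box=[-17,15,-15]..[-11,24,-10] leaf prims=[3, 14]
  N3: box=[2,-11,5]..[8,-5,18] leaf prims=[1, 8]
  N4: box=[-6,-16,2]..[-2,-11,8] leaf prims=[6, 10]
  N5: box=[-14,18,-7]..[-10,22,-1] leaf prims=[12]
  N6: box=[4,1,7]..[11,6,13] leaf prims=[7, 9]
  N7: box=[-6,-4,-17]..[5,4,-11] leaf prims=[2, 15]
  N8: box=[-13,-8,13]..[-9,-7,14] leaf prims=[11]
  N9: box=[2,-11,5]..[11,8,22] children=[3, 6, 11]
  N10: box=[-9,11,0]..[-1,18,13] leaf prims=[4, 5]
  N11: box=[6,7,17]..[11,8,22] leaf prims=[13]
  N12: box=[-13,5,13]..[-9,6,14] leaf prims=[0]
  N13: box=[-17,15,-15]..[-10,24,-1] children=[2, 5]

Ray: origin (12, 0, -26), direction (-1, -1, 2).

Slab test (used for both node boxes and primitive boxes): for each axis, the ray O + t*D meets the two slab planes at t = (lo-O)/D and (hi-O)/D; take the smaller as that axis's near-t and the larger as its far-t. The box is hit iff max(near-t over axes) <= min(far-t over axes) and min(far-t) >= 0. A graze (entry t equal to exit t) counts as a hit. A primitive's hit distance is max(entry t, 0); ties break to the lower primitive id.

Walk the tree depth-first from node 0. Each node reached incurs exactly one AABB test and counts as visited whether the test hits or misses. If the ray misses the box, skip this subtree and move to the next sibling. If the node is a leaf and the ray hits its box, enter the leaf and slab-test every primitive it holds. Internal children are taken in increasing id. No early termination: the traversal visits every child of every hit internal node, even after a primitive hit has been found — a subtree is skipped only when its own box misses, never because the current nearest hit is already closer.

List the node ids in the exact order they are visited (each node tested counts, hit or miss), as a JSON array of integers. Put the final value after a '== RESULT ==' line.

Walk:
N0 x:[1,29] y:[-24,16] z:[9/2,24] -> hit [9/2,16], descend [1, 7, 9, 13]
  N1 x:[13,25] y:[-18,16] z:[13,20] -> hit [13,16], descend [4, 8, 10, 12]
    N4 x:[14,18] y:[11,16] z:[14,17] -> hit [14,16] leaf, test {P6@t=14, P10(miss)}
    N8 x:[21,25] y:[7,8] z:[39/2,20] -> miss, prune
    N10 x:[13,21] y:[-18,-11] z:[13,39/2] -> miss, prune
    N12 x:[21,25] y:[-6,-5] z:[39/2,20] -> miss, prune
  N7 x:[7,18] y:[-4,4] z:[9/2,15/2] -> miss, prune
  N9 x:[1,10] y:[-8,11] z:[31/2,24] -> miss, prune
  N13 x:[22,29] y:[-24,-15] z:[11/2,25/2] -> miss, prune

9 AABB tests over nodes [0, 1, 4, 8, 10, 12, 7, 9, 13]; 1 leaf entered; closest P6.

== RESULT ==
[0, 1, 4, 8, 10, 12, 7, 9, 13]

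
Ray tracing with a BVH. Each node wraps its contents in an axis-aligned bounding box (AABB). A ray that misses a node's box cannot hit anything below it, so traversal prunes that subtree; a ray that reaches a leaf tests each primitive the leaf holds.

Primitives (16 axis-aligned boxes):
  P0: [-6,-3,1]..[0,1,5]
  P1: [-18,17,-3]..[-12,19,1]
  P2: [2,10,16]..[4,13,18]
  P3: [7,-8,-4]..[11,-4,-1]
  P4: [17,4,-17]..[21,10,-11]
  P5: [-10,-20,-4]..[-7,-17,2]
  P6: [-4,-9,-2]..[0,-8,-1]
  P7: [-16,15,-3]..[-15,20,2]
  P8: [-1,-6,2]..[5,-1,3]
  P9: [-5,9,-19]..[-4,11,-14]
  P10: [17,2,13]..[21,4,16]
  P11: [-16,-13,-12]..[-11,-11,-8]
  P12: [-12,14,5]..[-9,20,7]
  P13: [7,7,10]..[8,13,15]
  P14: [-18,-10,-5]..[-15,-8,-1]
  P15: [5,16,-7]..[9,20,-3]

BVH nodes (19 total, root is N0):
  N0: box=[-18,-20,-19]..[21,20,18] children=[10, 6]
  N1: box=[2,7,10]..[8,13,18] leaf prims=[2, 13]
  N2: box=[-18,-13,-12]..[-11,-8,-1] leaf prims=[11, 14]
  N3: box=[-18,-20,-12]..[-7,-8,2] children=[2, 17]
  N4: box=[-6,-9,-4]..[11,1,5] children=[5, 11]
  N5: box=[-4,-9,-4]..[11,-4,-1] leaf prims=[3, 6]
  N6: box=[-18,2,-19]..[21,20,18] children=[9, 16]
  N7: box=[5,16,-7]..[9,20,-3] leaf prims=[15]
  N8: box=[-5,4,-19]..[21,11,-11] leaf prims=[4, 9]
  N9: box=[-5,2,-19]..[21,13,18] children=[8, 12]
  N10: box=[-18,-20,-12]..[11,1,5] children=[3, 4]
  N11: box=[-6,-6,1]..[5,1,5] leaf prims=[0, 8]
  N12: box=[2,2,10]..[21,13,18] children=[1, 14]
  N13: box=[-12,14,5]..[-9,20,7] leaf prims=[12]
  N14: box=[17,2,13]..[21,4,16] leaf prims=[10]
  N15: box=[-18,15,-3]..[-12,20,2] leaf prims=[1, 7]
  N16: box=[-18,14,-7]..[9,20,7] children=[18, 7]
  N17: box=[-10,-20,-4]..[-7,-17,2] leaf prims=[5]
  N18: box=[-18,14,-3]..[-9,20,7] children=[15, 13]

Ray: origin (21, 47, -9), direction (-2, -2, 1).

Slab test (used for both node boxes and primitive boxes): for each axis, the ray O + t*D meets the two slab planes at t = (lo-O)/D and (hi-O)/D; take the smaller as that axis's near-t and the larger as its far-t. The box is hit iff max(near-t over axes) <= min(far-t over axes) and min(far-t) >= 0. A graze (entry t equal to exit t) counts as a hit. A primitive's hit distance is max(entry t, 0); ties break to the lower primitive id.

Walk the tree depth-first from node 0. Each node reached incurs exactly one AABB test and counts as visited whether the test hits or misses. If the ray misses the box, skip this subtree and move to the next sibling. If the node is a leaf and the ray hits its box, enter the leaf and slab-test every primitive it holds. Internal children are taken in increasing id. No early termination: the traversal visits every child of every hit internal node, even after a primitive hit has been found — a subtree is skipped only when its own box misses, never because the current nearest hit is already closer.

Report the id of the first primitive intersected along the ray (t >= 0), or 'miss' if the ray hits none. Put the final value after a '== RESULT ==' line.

Trace the traversal:
N0 x:[0,39/2] y:[27/2,67/2] z:[-10,27] -> hit [27/2,39/2], descend [6, 10]
  N6 x:[0,39/2] y:[27/2,45/2] z:[-10,27] -> hit [27/2,39/2], descend [9, 16]
    N9 x:[0,13] y:[17,45/2] z:[-10,27] -> miss, prune
    N16 x:[6,39/2] y:[27/2,33/2] z:[2,16] -> hit [27/2,16], descend [7, 18]
      N7 x:[6,8] y:[27/2,31/2] z:[2,6] -> miss, prune
      N18 x:[15,39/2] y:[27/2,33/2] z:[6,16] -> hit [15,16], descend [13, 15]
        N13 x:[15,33/2] y:[27/2,33/2] z:[14,16] -> hit [15,16] leaf, test {P12@t=15}
        N15 x:[33/2,39/2] y:[27/2,16] z:[6,11] -> miss, prune
  N10 x:[5,39/2] y:[23,67/2] z:[-3,14] -> miss, prune

Visited [0, 6, 9, 16, 7, 18, 13, 15, 10]. Tests: 9 box, 1 leaf. Nearest: P12.

== RESULT ==
12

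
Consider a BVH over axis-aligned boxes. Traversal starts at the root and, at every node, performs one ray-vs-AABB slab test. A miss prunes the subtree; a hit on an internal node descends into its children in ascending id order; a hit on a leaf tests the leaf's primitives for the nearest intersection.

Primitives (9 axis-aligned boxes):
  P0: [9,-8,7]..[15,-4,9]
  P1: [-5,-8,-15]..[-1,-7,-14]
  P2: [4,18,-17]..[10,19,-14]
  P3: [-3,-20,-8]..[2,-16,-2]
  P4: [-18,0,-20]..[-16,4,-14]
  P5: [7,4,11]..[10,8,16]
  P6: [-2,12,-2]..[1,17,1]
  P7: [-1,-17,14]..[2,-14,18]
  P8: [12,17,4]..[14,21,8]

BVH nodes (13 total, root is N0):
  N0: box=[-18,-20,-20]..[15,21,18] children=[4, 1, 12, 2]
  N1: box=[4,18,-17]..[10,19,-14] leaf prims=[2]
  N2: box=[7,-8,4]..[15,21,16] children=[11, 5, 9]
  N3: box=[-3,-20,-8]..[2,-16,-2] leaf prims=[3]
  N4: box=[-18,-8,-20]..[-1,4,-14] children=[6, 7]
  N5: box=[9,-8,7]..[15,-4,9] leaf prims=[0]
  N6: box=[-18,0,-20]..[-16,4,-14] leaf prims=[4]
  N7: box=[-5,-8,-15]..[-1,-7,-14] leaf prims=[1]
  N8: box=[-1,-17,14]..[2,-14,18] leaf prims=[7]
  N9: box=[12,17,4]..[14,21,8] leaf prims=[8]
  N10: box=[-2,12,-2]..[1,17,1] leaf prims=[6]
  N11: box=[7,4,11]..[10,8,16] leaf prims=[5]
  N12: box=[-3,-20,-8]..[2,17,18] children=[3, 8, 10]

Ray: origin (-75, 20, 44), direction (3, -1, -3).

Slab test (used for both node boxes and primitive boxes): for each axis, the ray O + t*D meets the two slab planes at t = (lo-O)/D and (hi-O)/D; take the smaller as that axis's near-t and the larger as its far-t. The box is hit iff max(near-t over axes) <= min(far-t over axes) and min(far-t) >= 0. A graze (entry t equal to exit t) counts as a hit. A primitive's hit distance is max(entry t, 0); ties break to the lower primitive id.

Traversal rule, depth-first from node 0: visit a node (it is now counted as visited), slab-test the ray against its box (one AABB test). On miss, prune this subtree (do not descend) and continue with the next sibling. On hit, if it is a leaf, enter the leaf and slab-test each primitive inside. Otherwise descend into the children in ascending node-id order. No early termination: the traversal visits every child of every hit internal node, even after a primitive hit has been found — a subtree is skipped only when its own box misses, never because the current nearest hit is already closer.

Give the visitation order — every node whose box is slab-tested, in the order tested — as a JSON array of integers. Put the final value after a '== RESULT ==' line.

Trace the traversal:
N0 x:[19,30] y:[-1,40] z:[26/3,64/3] -> hit [19,64/3], descend [1, 2, 4, 12]
  N1 x:[79/3,85/3] y:[1,2] z:[58/3,61/3] -> miss, prune
  N2 x:[82/3,30] y:[-1,28] z:[28/3,40/3] -> miss, prune
  N4 x:[19,74/3] y:[16,28] z:[58/3,64/3] -> hit [58/3,64/3], descend [6, 7]
    N6 x:[19,59/3] y:[16,20] z:[58/3,64/3] -> hit [58/3,59/3] leaf, test {P4@t=58/3}
    N7 x:[70/3,74/3] y:[27,28] z:[58/3,59/3] -> miss, prune
  N12 x:[24,77/3] y:[3,40] z:[26/3,52/3] -> miss, prune

7 AABB tests over nodes [0, 1, 2, 4, 6, 7, 12]; 1 leaf entered; closest P4.

== RESULT ==
[0, 1, 2, 4, 6, 7, 12]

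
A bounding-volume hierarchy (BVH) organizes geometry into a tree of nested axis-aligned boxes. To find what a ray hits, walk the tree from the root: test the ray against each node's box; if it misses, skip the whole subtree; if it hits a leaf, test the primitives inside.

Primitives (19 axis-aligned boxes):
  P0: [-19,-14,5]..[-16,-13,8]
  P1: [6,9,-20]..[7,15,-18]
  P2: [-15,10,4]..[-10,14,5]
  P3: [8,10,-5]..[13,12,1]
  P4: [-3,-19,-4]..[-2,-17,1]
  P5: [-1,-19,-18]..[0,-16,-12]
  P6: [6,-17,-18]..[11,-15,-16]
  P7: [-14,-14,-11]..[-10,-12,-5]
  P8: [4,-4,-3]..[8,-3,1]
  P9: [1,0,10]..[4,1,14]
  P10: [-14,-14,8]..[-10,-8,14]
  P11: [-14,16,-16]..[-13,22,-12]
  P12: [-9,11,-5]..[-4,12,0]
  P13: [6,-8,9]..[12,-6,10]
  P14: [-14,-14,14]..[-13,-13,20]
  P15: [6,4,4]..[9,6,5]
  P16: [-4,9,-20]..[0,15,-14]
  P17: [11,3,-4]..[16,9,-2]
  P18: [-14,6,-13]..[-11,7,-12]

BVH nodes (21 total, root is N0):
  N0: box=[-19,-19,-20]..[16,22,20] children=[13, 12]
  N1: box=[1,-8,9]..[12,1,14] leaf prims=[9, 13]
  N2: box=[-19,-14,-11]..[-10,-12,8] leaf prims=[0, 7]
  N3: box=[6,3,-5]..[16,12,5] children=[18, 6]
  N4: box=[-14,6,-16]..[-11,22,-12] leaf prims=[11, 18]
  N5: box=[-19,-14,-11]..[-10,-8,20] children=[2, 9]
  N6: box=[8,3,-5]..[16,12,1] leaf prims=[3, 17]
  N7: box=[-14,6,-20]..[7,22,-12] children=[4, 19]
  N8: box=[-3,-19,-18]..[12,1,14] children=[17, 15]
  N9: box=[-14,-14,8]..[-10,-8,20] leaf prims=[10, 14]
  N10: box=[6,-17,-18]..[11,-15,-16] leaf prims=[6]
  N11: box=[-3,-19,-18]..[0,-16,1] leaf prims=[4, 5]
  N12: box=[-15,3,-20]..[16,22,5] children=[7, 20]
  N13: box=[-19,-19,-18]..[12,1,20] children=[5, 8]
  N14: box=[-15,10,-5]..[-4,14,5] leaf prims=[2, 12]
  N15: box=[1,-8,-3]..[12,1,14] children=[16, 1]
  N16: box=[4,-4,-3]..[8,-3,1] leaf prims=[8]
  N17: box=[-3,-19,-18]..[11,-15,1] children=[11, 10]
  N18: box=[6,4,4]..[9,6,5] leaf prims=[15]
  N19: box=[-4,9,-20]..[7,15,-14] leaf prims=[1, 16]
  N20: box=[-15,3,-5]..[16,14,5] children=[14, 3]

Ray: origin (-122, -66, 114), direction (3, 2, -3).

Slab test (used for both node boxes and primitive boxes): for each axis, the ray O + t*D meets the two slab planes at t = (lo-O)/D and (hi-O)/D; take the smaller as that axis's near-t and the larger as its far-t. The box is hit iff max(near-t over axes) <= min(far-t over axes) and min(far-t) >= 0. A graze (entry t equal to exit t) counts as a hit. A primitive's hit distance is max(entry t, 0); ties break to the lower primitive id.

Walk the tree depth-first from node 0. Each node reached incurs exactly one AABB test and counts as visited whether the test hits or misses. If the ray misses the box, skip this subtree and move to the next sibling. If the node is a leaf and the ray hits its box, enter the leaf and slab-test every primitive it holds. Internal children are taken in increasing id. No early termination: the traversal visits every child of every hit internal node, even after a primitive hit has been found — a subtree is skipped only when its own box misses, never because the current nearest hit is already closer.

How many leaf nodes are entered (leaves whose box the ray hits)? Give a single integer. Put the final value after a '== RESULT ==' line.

Traverse from the root:
N0 x:[103/3,46] y:[47/2,44] z:[94/3,134/3] -> hit [103/3,44], descend [12, 13]
  N12 x:[107/3,46] y:[69/2,44] z:[109/3,134/3] -> hit [109/3,44], descend [7, 20]
    N7 x:[36,43] y:[36,44] z:[42,134/3] -> hit [42,43], descend [4, 19]
      N4 x:[36,37] y:[36,44] z:[42,130/3] -> miss, prune
      N19 x:[118/3,43] y:[75/2,81/2] z:[128/3,134/3] -> miss, prune
    N20 x:[107/3,46] y:[69/2,40] z:[109/3,119/3] -> hit [109/3,119/3], descend [3, 14]
      N3 x:[128/3,46] y:[69/2,39] z:[109/3,119/3] -> miss, prune
      N14 x:[107/3,118/3] y:[38,40] z:[109/3,119/3] -> hit [38,118/3] leaf, test {P2(miss), P12@t=77/2}
  N13 x:[103/3,134/3] y:[47/2,67/2] z:[94/3,44] -> miss, prune

Visited [0, 12, 7, 4, 19, 20, 3, 14, 13]. Tests: 9 box, 1 leaf. Nearest: P12.

== RESULT ==
1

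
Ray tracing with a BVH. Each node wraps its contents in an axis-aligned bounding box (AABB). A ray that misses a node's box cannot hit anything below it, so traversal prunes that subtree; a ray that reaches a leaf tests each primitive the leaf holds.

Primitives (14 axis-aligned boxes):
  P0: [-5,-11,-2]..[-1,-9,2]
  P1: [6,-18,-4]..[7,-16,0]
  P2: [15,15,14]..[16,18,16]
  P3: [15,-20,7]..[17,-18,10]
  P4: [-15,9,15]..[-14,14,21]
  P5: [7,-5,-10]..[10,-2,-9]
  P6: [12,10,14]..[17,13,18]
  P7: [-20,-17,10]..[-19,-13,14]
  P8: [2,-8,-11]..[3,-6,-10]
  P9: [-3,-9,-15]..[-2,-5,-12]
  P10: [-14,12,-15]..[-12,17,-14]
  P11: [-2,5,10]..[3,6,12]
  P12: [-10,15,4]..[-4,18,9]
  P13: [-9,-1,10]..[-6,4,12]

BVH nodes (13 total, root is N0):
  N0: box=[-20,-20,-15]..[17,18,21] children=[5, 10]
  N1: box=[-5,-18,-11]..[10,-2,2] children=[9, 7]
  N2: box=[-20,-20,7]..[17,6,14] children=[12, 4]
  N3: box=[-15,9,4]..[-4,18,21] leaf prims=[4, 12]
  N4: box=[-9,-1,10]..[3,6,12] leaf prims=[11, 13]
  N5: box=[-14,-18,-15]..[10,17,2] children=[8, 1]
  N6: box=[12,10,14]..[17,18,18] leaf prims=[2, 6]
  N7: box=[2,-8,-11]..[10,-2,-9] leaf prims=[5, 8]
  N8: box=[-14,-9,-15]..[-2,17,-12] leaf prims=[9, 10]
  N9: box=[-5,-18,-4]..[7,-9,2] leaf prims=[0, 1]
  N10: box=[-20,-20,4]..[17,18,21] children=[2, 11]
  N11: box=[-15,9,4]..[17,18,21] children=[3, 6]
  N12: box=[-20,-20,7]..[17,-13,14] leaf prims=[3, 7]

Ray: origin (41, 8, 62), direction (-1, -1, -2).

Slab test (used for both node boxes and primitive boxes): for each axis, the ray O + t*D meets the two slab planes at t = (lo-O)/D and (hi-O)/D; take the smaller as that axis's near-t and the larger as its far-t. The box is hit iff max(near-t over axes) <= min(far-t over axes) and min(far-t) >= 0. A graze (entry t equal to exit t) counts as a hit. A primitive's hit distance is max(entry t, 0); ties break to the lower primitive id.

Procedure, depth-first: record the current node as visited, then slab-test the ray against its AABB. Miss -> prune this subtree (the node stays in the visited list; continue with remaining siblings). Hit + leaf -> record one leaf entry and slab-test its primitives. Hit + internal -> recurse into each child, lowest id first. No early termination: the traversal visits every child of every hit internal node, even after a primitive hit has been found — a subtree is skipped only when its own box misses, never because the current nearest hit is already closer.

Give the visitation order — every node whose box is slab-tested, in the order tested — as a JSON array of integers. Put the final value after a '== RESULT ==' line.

Trace the traversal:
N0 x:[24,61] y:[-10,28] z:[41/2,77/2] -> hit [24,28], descend [5, 10]
  N5 x:[31,55] y:[-9,26] z:[30,77/2] -> miss, prune
  N10 x:[24,61] y:[-10,28] z:[41/2,29] -> hit [24,28], descend [2, 11]
    N2 x:[24,61] y:[2,28] z:[24,55/2] -> hit [24,55/2], descend [4, 12]
      N4 x:[38,50] y:[2,9] z:[25,26] -> miss, prune
      N12 x:[24,61] y:[21,28] z:[24,55/2] -> hit [24,55/2] leaf, test {P3@t=26, P7(miss)}
    N11 x:[24,56] y:[-10,-1] z:[41/2,29] -> miss, prune

Visited [0, 5, 10, 2, 4, 12, 11]. Tests: 7 box, 1 leaf. Nearest: P3.

== RESULT ==
[0, 5, 10, 2, 4, 12, 11]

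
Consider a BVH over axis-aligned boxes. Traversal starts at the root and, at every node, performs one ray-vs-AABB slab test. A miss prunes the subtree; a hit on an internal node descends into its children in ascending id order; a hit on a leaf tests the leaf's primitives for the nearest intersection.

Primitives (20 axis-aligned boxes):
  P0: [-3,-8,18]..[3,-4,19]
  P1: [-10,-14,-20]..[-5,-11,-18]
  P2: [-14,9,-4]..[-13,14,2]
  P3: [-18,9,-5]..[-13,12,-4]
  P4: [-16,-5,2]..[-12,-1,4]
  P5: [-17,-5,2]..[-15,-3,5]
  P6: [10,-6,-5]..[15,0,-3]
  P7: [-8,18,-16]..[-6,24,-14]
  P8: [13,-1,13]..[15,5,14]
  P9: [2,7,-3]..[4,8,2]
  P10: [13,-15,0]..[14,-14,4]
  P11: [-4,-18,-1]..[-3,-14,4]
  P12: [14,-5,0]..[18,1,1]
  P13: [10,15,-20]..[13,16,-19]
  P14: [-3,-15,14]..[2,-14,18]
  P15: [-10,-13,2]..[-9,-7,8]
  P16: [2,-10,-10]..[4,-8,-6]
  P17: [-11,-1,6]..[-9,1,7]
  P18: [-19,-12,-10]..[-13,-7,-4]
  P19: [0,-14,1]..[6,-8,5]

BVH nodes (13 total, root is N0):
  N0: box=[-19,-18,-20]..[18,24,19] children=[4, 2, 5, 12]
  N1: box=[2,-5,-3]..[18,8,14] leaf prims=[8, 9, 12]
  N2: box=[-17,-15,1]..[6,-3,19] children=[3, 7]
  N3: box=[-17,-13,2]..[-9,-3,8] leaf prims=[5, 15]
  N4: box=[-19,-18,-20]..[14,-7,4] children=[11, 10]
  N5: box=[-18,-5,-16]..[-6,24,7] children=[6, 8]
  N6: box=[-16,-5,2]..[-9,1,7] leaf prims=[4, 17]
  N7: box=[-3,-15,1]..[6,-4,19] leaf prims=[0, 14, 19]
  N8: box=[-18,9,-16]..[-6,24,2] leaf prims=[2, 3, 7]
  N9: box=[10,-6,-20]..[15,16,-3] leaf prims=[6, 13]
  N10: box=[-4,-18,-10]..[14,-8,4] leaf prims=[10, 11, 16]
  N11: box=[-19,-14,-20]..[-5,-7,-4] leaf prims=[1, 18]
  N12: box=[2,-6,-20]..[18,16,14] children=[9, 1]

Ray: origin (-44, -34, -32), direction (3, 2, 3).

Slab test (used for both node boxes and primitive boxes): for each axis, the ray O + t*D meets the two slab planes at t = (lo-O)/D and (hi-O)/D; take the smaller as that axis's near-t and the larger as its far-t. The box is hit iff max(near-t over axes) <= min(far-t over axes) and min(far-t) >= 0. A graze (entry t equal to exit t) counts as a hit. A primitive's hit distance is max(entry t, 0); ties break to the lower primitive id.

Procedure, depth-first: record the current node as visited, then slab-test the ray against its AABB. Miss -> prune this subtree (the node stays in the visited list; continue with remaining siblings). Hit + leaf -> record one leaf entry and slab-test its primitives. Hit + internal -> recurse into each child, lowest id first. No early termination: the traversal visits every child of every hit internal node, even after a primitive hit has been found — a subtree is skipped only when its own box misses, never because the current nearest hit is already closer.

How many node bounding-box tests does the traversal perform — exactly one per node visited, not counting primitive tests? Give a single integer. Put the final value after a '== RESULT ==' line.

Trace the traversal:
N0 x:[25/3,62/3] y:[8,29] z:[4,17] -> hit [25/3,17], descend [2, 4, 5, 12]
  N2 x:[9,50/3] y:[19/2,31/2] z:[11,17] -> hit [11,31/2], descend [3, 7]
    N3 x:[9,35/3] y:[21/2,31/2] z:[34/3,40/3] -> hit [34/3,35/3] leaf, test {P5(miss), P15@t=34/3}
    N7 x:[41/3,50/3] y:[19/2,15] z:[11,17] -> hit [41/3,15] leaf, test {P0(miss), P14(miss), P19(miss)}
  N4 x:[25/3,58/3] y:[8,27/2] z:[4,12] -> hit [25/3,12], descend [10, 11]
    N10 x:[40/3,58/3] y:[8,13] z:[22/3,12] -> miss, prune
    N11 x:[25/3,13] y:[10,27/2] z:[4,28/3] -> miss, prune
  N5 x:[26/3,38/3] y:[29/2,29] z:[16/3,13] -> miss, prune
  N12 x:[46/3,62/3] y:[14,25] z:[4,46/3] -> hit [46/3,46/3], descend [1, 9]
    N1 x:[46/3,62/3] y:[29/2,21] z:[29/3,46/3] -> hit [46/3,46/3] leaf, test {P8(miss), P9(miss), P12(miss)}
    N9 x:[18,59/3] y:[14,25] z:[4,29/3] -> miss, prune

Summary -> nodes [0, 2, 3, 7, 4, 10, 11, 5, 12, 1, 9]; box-tests=11; leaf-entries=3; first=P15

== RESULT ==
11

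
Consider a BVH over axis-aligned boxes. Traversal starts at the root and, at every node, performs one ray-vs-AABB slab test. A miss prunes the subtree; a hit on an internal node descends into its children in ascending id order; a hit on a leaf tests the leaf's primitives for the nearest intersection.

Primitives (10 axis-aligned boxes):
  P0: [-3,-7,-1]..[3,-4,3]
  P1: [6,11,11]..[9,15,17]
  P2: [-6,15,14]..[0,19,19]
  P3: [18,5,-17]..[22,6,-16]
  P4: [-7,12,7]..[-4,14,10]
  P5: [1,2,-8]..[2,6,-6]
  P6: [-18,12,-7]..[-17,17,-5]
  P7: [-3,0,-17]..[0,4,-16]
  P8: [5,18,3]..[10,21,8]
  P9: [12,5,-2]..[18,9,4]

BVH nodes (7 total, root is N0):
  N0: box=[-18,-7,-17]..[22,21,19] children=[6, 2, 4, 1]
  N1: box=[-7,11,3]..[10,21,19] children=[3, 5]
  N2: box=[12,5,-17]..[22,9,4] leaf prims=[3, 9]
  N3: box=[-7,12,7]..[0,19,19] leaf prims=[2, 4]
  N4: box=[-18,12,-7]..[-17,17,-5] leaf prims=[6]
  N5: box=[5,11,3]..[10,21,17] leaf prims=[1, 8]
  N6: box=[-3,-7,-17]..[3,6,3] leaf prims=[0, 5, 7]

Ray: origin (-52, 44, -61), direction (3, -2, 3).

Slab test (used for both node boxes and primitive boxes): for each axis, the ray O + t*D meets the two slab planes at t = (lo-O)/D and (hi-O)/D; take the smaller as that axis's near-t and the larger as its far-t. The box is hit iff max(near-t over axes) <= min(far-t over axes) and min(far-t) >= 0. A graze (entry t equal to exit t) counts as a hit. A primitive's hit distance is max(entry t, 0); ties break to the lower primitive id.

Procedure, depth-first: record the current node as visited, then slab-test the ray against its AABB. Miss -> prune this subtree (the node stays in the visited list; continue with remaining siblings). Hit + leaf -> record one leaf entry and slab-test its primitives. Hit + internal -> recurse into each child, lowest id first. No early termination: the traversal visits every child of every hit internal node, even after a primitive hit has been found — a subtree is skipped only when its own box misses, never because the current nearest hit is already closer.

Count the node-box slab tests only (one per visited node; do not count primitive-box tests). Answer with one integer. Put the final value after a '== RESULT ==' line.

Traverse from the root:
N0 x:[34/3,74/3] y:[23/2,51/2] z:[44/3,80/3] -> hit [44/3,74/3], descend [1, 2, 4, 6]
  N1 x:[15,62/3] y:[23/2,33/2] z:[64/3,80/3] -> miss, prune
  N2 x:[64/3,74/3] y:[35/2,39/2] z:[44/3,65/3] -> miss, prune
  N4 x:[34/3,35/3] y:[27/2,16] z:[18,56/3] -> miss, prune
  N6 x:[49/3,55/3] y:[19,51/2] z:[44/3,64/3] -> miss, prune

Visited [0, 1, 2, 4, 6]. Tests: 5 box, 0 leaf. Nearest: miss.

== RESULT ==
5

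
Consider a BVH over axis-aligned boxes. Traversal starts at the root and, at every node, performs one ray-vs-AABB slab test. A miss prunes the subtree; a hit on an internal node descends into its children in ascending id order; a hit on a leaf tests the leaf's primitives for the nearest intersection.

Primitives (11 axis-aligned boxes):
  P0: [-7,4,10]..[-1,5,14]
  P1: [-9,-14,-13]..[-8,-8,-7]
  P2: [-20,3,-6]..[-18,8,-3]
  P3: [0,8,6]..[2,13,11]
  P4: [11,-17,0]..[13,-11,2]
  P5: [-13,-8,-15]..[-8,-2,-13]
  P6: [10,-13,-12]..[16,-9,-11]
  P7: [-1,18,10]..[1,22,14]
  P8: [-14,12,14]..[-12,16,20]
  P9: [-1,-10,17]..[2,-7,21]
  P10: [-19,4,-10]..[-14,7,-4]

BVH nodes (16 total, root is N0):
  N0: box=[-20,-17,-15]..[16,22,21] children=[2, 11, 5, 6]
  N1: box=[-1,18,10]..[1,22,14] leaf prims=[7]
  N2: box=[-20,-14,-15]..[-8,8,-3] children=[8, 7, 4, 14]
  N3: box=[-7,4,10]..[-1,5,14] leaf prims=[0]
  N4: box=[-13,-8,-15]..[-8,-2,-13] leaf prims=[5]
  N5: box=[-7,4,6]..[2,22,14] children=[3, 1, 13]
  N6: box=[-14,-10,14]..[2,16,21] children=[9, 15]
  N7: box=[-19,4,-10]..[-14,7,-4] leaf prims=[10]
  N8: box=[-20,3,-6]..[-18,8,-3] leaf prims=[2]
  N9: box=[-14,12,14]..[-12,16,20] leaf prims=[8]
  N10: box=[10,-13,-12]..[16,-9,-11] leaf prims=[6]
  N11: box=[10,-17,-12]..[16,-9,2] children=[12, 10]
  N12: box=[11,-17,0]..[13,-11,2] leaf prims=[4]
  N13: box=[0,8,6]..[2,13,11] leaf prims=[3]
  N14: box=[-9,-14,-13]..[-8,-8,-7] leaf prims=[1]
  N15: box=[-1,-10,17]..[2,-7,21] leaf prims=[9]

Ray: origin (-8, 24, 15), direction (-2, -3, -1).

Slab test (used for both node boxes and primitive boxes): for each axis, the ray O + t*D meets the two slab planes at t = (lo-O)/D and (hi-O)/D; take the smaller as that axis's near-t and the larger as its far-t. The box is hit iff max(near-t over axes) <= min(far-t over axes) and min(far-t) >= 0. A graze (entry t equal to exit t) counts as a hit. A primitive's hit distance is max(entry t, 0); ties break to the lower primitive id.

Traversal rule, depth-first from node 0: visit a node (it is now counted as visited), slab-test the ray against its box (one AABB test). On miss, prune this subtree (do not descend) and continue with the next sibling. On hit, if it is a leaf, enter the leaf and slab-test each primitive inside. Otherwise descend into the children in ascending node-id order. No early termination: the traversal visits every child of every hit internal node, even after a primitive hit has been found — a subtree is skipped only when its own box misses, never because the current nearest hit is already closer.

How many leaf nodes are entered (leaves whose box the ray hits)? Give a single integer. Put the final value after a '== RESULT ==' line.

Walk:
N0 x:[-12,6] y:[2/3,41/3] z:[-6,30] -> hit [2/3,6], descend [2, 5, 6, 11]
  N2 x:[0,6] y:[16/3,38/3] z:[18,30] -> miss, prune
  N5 x:[-5,-1/2] y:[2/3,20/3] z:[1,9] -> miss, prune
  N6 x:[-5,3] y:[8/3,34/3] z:[-6,1] -> miss, prune
  N11 x:[-12,-9] y:[11,41/3] z:[13,27] -> miss, prune

Visited [0, 2, 5, 6, 11]. Tests: 5 box, 0 leaf. Nearest: miss.

== RESULT ==
0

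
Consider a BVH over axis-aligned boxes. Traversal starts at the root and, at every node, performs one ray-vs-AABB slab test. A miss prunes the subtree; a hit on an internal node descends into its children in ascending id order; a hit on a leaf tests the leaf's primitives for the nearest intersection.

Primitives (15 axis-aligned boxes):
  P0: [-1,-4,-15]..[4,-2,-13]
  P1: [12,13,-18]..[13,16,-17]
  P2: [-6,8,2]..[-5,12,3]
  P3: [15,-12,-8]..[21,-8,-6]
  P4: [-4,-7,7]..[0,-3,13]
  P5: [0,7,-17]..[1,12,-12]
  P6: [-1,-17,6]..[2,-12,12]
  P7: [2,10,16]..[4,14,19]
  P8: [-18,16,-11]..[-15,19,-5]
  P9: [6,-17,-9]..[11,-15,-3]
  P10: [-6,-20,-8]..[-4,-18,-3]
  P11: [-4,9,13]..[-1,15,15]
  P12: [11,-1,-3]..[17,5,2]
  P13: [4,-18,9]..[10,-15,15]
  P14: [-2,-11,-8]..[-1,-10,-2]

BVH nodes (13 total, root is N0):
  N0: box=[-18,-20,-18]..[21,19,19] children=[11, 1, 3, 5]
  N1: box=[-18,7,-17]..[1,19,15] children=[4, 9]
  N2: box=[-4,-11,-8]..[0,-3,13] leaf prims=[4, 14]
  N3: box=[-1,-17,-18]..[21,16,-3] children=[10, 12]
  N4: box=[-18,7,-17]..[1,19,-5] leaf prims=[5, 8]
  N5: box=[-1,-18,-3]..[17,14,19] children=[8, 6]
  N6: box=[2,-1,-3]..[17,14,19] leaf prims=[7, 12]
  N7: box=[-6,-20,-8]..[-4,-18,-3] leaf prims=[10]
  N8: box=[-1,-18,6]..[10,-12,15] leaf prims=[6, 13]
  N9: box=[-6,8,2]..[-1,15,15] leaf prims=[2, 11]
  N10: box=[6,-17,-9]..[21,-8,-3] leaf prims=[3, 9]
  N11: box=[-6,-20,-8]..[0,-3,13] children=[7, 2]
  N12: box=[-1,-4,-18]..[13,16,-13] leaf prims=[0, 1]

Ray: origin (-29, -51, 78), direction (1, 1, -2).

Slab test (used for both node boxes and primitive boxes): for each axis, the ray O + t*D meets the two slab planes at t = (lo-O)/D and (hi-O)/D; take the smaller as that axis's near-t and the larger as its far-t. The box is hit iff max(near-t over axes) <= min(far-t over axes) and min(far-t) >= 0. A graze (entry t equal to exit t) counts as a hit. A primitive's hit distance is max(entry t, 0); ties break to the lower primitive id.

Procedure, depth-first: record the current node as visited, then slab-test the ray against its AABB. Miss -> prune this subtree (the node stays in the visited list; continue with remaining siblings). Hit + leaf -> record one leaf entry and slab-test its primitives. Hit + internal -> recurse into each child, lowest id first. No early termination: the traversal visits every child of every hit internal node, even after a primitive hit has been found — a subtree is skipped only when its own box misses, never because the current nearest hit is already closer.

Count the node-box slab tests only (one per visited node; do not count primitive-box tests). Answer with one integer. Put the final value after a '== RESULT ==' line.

Walk:
N0 x:[11,50] y:[31,70] z:[59/2,48] -> hit [31,48], descend [1, 3, 5, 11]
  N1 x:[11,30] y:[58,70] z:[63/2,95/2] -> miss, prune
  N3 x:[28,50] y:[34,67] z:[81/2,48] -> hit [81/2,48], descend [10, 12]
    N10 x:[35,50] y:[34,43] z:[81/2,87/2] -> hit [81/2,43] leaf, test {P3(miss), P9(miss)}
    N12 x:[28,42] y:[47,67] z:[91/2,48] -> miss, prune
  N5 x:[28,46] y:[33,65] z:[59/2,81/2] -> hit [33,81/2], descend [6, 8]
    N6 x:[31,46] y:[50,65] z:[59/2,81/2] -> miss, prune
    N8 x:[28,39] y:[33,39] z:[63/2,36] -> hit [33,36] leaf, test {P6(miss), P13@t=33}
  N11 x:[23,29] y:[31,48] z:[65/2,43] -> miss, prune

9 AABB tests over nodes [0, 1, 3, 10, 12, 5, 6, 8, 11]; 2 leaves entered; closest P13.

== RESULT ==
9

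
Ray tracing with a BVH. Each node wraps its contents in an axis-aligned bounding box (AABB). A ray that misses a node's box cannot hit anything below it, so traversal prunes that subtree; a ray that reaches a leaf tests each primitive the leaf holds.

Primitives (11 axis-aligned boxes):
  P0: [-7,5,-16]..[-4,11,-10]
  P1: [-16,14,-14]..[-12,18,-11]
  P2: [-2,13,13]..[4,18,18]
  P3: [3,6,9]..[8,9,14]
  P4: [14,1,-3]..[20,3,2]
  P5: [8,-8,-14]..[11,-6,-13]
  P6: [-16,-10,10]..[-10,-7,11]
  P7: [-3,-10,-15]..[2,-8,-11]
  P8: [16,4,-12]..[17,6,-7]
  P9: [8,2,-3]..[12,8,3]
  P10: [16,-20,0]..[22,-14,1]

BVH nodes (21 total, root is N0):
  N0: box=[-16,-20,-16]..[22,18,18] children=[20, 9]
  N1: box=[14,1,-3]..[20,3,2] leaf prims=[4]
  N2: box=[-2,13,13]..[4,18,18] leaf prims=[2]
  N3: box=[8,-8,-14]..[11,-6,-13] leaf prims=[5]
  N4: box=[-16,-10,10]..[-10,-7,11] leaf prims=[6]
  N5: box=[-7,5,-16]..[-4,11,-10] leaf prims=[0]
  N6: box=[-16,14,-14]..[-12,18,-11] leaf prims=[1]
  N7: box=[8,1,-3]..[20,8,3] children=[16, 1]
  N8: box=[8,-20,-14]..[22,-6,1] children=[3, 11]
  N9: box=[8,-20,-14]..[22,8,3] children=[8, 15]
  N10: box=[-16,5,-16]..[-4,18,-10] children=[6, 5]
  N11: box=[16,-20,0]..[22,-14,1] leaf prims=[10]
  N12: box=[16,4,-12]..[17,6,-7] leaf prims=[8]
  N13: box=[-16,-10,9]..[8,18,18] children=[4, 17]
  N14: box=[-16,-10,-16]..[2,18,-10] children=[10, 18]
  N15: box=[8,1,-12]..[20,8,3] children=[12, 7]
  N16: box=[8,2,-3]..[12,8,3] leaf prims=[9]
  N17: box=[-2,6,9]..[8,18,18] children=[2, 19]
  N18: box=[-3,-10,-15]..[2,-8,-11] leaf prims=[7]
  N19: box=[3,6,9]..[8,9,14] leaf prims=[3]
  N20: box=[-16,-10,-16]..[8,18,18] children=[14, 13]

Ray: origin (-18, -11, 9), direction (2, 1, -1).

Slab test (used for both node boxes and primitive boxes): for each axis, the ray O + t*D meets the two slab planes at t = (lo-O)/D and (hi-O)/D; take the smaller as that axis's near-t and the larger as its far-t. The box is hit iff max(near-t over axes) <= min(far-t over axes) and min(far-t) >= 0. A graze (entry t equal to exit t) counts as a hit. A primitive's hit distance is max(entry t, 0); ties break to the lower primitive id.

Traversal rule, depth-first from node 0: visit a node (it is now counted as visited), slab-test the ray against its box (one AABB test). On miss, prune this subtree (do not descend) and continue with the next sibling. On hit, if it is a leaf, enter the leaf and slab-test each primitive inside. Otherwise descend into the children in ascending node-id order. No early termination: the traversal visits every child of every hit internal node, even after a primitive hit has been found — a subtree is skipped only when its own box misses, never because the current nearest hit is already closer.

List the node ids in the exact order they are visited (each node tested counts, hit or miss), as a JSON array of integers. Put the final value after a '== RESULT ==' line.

Trace the traversal:
N0 x:[1,20] y:[-9,29] z:[-9,25] -> hit [1,20], descend [9, 20]
  N9 x:[13,20] y:[-9,19] z:[6,23] -> hit [13,19], descend [8, 15]
    N8 x:[13,20] y:[-9,5] z:[8,23] -> miss, prune
    N15 x:[13,19] y:[12,19] z:[6,21] -> hit [13,19], descend [7, 12]
      N7 x:[13,19] y:[12,19] z:[6,12] -> miss, prune
      N12 x:[17,35/2] y:[15,17] z:[16,21] -> hit [17,17] leaf, test {P8@t=17}
  N20 x:[1,13] y:[1,29] z:[-9,25] -> hit [1,13], descend [13, 14]
    N13 x:[1,13] y:[1,29] z:[-9,0] -> miss, prune
    N14 x:[1,10] y:[1,29] z:[19,25] -> miss, prune

Visited [0, 9, 8, 15, 7, 12, 20, 13, 14]. Tests: 9 box, 1 leaf. Nearest: P8.

== RESULT ==
[0, 9, 8, 15, 7, 12, 20, 13, 14]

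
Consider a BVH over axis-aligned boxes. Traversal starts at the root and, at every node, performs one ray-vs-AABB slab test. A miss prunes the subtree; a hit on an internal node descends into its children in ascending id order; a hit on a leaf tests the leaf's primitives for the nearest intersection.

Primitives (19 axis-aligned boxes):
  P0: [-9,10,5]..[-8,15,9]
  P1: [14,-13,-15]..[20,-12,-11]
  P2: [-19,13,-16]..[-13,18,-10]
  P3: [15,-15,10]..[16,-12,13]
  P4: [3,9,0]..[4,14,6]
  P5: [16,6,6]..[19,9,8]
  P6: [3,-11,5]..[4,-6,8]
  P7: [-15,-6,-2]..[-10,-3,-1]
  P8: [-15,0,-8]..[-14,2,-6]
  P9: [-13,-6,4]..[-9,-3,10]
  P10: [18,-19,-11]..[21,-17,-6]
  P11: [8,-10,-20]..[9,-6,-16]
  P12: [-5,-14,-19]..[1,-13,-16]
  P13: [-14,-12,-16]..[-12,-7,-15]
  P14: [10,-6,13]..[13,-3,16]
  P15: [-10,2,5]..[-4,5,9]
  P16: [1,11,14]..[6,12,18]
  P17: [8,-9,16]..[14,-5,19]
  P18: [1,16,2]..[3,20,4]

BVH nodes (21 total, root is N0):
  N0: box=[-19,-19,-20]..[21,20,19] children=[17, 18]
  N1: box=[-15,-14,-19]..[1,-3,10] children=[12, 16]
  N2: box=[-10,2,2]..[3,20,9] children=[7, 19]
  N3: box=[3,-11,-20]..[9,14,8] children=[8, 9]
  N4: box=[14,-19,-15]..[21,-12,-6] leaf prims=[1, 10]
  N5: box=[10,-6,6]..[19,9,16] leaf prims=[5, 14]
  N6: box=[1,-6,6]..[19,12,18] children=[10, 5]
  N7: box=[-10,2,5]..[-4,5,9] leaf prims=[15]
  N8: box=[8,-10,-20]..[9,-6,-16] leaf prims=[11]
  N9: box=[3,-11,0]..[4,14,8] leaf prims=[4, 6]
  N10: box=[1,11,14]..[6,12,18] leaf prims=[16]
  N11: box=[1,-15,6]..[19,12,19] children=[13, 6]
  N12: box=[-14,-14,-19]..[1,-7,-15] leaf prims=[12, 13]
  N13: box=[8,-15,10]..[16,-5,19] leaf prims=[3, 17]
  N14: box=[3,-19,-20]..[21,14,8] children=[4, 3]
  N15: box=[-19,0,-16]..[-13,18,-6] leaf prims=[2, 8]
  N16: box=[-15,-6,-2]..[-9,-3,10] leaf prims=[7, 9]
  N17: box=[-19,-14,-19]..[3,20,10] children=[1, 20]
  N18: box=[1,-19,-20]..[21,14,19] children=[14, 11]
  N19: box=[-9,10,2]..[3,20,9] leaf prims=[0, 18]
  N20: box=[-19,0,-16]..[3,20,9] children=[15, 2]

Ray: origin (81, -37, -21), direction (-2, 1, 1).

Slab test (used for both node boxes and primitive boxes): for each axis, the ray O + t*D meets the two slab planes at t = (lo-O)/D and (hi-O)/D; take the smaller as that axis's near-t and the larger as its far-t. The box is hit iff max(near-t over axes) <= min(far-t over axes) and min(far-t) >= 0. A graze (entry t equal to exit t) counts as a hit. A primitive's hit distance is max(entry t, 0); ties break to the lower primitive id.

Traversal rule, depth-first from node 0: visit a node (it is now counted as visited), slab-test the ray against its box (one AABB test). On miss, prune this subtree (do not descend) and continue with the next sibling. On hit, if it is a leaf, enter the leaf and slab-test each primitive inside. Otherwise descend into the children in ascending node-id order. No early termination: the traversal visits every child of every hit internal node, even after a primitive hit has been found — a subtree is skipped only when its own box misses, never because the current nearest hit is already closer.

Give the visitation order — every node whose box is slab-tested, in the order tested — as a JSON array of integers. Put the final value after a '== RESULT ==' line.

Walk:
N0 x:[30,50] y:[18,57] z:[1,40] -> hit [30,40], descend [17, 18]
  N17 x:[39,50] y:[23,57] z:[2,31] -> miss, prune
  N18 x:[30,40] y:[18,51] z:[1,40] -> hit [30,40], descend [11, 14]
    N11 x:[31,40] y:[22,49] z:[27,40] -> hit [31,40], descend [6, 13]
      N6 x:[31,40] y:[31,49] z:[27,39] -> hit [31,39], descend [5, 10]
        N5 x:[31,71/2] y:[31,46] z:[27,37] -> hit [31,71/2] leaf, test {P5(miss), P14@t=34}
        N10 x:[75/2,40] y:[48,49] z:[35,39] -> miss, prune
      N13 x:[65/2,73/2] y:[22,32] z:[31,40] -> miss, prune
    N14 x:[30,39] y:[18,51] z:[1,29] -> miss, prune

order=[0, 17, 18, 11, 6, 5, 10, 13, 14]  |boxes|=9  |leaves|=1  hit=P14

== RESULT ==
[0, 17, 18, 11, 6, 5, 10, 13, 14]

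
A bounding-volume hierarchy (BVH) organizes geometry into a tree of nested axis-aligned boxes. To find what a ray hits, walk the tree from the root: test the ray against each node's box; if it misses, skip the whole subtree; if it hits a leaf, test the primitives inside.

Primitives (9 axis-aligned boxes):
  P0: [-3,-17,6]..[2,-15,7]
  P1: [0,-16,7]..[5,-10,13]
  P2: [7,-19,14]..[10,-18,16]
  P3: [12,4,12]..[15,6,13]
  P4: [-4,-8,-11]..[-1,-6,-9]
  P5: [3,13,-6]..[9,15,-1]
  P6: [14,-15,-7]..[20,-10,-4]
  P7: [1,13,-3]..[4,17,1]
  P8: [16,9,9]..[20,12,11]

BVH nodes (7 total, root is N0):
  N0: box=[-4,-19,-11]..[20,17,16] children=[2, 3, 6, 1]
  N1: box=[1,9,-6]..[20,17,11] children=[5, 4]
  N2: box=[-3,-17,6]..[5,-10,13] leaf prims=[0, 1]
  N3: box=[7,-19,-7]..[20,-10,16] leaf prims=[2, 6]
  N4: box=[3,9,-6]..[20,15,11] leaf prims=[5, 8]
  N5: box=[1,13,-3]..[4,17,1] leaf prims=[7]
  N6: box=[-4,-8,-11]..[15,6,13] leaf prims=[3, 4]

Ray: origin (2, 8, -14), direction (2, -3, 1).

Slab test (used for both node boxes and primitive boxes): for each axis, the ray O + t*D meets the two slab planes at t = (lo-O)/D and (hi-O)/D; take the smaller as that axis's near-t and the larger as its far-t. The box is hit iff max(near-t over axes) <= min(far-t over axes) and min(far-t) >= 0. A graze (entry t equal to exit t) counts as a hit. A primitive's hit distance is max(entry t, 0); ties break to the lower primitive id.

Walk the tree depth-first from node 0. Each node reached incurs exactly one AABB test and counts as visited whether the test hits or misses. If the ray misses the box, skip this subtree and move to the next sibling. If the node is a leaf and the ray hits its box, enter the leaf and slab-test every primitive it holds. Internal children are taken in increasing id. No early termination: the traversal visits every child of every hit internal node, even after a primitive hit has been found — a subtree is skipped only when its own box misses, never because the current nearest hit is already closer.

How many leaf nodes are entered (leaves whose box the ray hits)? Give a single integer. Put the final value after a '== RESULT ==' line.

Trace the traversal:
N0 x:[-3,9] y:[-3,9] z:[3,30] -> hit [3,9], descend [1, 2, 3, 6]
  N1 x:[-1/2,9] y:[-3,-1/3] z:[8,25] -> miss, prune
  N2 x:[-5/2,3/2] y:[6,25/3] z:[20,27] -> miss, prune
  N3 x:[5/2,9] y:[6,9] z:[7,30] -> hit [7,9] leaf, test {P2(miss), P6@t=7}
  N6 x:[-3,13/2] y:[2/3,16/3] z:[3,27] -> hit [3,16/3] leaf, test {P3(miss), P4(miss)}

Summary -> nodes [0, 1, 2, 3, 6]; box-tests=5; leaf-entries=2; first=P6

== RESULT ==
2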